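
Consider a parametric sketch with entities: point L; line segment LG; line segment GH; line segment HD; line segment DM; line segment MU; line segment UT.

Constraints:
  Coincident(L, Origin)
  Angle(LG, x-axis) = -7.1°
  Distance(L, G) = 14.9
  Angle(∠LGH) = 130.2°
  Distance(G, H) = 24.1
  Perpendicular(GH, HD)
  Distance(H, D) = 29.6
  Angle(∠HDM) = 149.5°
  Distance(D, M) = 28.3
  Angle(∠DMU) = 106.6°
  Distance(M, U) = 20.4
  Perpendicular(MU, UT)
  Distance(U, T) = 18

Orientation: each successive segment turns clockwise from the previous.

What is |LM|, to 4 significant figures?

46.79

L is at the origin; LG runs at -7.1° with length 14.9, so G = (14.79, -1.842). ∠LGH = 130.2° gives GH at -56.90° from the x-axis; with |GH| = 24.1, H = (27.95, -22.03). GH is perpendicular to HD, so HD runs at -146.9°; with |HD| = 29.6, D = (3.150, -38.20). ∠HDM = 149.5° gives DM at -177.4° from the x-axis; with |DM| = 28.3, M = (-25.12, -39.48). Then |LM| = |M − L| = 46.79.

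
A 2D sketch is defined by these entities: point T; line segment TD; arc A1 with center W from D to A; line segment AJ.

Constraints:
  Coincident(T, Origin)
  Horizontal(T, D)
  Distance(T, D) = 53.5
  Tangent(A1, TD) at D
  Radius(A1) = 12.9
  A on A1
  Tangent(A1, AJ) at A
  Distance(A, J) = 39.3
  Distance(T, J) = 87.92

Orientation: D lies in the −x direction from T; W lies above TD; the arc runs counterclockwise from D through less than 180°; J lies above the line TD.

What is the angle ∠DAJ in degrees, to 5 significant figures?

112.16°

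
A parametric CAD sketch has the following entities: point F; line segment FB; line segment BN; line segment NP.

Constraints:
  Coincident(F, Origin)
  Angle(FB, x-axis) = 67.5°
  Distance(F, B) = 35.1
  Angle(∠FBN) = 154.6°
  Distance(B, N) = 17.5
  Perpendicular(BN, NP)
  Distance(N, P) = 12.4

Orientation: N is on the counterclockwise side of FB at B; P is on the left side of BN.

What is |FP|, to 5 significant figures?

49.279

∠FBN = 154.6°, so BN runs at 67.5° + (180° − 154.6°) = 92.900° from the x-axis; with |BN| = 17.5, N = B + 17.5·(cos 92.900°, sin 92.900°) = (12.547, 49.906). BN is perpendicular to NP; with |NP| = 12.4 on the left of BN, P = N + 12.4·(-0.99872, -0.050593) = (0.16269, 49.278). Then |FP| = |P − F| = 49.279.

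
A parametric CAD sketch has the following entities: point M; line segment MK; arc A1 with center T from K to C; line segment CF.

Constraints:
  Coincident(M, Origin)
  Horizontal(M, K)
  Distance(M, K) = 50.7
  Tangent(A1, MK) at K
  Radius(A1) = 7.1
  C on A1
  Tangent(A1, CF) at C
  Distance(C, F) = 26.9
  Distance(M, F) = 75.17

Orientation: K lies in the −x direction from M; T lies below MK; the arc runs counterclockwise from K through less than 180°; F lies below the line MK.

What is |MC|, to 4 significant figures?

56.99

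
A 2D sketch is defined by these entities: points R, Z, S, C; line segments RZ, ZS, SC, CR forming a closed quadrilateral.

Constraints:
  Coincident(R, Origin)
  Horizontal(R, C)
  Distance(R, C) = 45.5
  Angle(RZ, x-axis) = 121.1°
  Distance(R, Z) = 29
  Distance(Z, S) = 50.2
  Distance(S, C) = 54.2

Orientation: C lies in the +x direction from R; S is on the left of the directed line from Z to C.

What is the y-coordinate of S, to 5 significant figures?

51.206

R is at the origin; R and C share the same y with |RC| = 45.5 and C in +x, so C = (45.5, 0). RZ runs at 121.1° with |RZ| = 29.0, so Z = (-14.979, 24.832). S is determined by |ZS| = 50.2 and |SC| = 54.2 together: it lies at the intersection of circle(Z, 50.2) and circle(C, 54.2). With |ZC| = 65.379, the foot of the radical line on ZC is 29.496 from Z and the perpendicular offset is √(50.2² − 29.496²) = 40.621. Taking the left-of-ZC solution: S = (27.734, 51.206).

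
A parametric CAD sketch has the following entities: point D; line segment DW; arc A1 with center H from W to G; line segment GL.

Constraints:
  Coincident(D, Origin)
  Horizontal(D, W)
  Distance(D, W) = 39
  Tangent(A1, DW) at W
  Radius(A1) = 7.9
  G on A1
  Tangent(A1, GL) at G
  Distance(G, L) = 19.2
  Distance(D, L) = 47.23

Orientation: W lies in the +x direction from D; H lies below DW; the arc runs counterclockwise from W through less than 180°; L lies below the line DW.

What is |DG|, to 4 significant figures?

33.18

Checks: |HG| = 7.900 ✓; ∠(HG, GL) = 90.00° ✓; |GL| = 19.20 ✓; |DL| = 47.23 ✓.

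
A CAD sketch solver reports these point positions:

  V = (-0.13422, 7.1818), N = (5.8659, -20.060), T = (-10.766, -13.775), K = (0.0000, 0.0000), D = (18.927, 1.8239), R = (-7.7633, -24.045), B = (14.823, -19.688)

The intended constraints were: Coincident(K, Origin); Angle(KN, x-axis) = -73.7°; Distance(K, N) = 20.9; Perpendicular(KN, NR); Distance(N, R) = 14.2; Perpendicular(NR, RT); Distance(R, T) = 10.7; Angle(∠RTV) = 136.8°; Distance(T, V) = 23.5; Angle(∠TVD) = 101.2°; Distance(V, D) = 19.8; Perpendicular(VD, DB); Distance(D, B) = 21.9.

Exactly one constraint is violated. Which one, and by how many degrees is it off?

Perpendicular(VD, DB) — off by 4.90°.

K = (0.00, 0.00) ✓; KN at -73.70° ✓; |KN| = 20.90 ✓; ∠(KN, NR) = 90.00° ✓; |NR| = 14.20 ✓; ∠(NR, RT) = 90.00° ✓; |RT| = 10.70 ✓; ∠RTV = 136.8° ✓; |TV| = 23.50 ✓; ∠TVD = 101.2° ✓; |VD| = 19.80 ✓; ∠(VD, DB) = 85.10° ✗; |DB| = 21.90 ✓.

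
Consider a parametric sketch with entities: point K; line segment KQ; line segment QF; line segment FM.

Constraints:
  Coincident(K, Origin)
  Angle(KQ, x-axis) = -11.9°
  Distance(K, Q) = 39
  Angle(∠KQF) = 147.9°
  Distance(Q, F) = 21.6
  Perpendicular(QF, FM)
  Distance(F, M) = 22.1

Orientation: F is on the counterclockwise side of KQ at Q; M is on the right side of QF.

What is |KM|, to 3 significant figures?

69.4

K is at the origin; KQ runs at -11.9° with length 39.0, so Q = 39.0·(cos -11.9°, sin -11.9°) = (38.2, -8.04). ∠KQF = 147.9°, so QF runs at -11.9° + (180° − 147.9°) = 20.2° from the x-axis; with |QF| = 21.6, F = Q + 21.6·(cos 20.2°, sin 20.2°) = (58.4, -0.584). QF ⟂ FM; with |FM| = 22.1 on the right of QF, M = F + 22.1·(0.345, -0.938) = (66.1, -21.3). Then |KM| = |M − K| = 69.4.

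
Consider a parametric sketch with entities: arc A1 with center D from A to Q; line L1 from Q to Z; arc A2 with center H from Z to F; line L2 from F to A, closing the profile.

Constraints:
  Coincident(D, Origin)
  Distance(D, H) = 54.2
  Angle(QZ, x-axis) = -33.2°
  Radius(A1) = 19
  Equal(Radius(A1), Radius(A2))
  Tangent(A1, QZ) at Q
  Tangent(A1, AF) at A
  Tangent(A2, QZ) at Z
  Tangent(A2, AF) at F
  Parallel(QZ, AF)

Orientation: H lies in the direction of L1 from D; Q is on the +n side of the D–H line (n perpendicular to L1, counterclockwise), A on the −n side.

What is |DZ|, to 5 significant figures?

57.434

Tangency of A1 to both parallel lines with radius 19.0 puts Q and A at D ± 19.0·n: Q = (10.404, 15.899), A = (-10.404, -15.899). Equal radii place Z and F the same way about H: Z = H + 19.0·n = (55.756, -13.779), F = H − 19.0·n = (34.949, -45.576). Then |DZ| = |Z − D| = 57.434.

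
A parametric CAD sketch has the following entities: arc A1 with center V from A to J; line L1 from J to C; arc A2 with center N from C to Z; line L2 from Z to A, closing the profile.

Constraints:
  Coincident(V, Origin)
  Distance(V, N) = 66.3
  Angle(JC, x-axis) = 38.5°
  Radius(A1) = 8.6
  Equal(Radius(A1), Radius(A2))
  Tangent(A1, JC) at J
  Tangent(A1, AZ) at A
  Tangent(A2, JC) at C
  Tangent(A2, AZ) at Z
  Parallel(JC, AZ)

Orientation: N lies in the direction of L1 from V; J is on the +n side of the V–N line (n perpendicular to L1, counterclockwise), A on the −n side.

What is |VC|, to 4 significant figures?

66.86

The slot axis is L1's direction at 38.5°, so u = (cos 38.5°, sin 38.5°) = (0.7826, 0.6225) and n = (−sin 38.5°, cos 38.5°) = (-0.6225, 0.7826). V is at the origin and N lies 66.3 along u from V, so N = 66.3·u = (51.89, 41.27). Tangency of A1 to both parallel lines with radius 8.6 puts J and A at V ± 8.6·n: J = (-5.354, 6.730), A = (5.354, -6.730). Equal radii place C and Z the same way about N: C = N + 8.6·n = (46.53, 48.00), Z = N − 8.6·n = (57.24, 34.54). Then |VC| = |C − V| = 66.86.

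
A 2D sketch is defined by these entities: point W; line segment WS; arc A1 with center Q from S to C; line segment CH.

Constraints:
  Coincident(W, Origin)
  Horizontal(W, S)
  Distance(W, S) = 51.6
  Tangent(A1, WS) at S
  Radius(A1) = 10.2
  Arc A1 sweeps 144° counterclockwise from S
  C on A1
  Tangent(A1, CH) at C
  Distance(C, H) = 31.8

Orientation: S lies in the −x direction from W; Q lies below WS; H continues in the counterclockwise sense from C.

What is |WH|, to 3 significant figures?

48.9

W is at the origin; WS is horizontal with |WS| = 51.6 and S on the −x side, so S = (-51.6, 0.00). Tangency of A1 to WS means the radius QS is perpendicular to WS, so Q = S + (0, -10.2) = (-51.6, -10.2). On A1, S sits at bearing 90° from Q; a 144° counterclockwise sweep puts C at bearing 234°, so C = Q + 10.2·(cos 234°, sin 234°) = (-57.6, -18.5). Since A1 is tangent to CH there, QC ⟂ CH, so CH runs along (−sin 234°, cos 234°); with |CH| = 31.8, H = (-31.9, -37.1). Then |WH| = |H − W| = 48.9.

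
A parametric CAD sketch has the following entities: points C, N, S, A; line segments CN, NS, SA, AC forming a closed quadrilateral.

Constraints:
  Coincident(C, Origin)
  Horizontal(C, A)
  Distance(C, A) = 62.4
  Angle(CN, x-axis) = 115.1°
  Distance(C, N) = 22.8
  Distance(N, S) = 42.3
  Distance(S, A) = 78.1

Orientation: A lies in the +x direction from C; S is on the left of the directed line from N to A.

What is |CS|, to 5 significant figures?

58.904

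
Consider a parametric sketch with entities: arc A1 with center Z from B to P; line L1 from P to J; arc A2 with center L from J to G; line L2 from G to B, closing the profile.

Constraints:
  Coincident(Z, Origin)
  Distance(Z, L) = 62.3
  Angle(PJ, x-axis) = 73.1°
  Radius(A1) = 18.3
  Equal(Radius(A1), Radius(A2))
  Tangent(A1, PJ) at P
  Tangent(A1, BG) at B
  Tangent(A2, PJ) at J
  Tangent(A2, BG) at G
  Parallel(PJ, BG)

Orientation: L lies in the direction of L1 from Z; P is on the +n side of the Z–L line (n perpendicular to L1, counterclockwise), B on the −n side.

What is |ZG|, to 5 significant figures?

64.932

The slot axis is L1's direction at 73.1°, so u = (cos 73.1°, sin 73.1°) = (0.29070, 0.95681) and n = (−sin 73.1°, cos 73.1°) = (-0.95681, 0.29070). Z is at the origin and L lies 62.3 along u from Z, so L = 62.3·u = (18.111, 59.609). Tangency of A1 to both parallel lines with radius 18.3 puts P and B at Z ± 18.3·n: P = (-17.510, 5.3199), B = (17.510, -5.3199). Equal radii place J and G the same way about L: J = L + 18.3·n = (0.60106, 64.929), G = L − 18.3·n = (35.620, 54.290). Then |ZG| = |G − Z| = 64.932.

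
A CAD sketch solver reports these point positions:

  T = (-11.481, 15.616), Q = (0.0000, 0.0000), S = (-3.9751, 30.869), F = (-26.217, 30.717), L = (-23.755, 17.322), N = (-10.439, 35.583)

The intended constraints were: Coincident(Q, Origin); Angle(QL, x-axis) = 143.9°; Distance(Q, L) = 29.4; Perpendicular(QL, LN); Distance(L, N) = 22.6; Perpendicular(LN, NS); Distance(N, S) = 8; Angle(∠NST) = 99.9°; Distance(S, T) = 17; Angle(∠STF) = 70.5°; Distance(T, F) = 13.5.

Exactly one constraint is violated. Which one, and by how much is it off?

Distance(T, F) = 13.5 — off by 7.60.

Q = (0.00, 0.00) ✓; QL at 143.9° ✓; |QL| = 29.40 ✓; ∠(QL, LN) = 90.00° ✓; |LN| = 22.60 ✓; ∠(LN, NS) = 90.00° ✓; |NS| = 8.000 ✓; ∠NST = 99.90° ✓; |ST| = 17.00 ✓; ∠STF = 70.50° ✓; |TF| = 21.10 ✗.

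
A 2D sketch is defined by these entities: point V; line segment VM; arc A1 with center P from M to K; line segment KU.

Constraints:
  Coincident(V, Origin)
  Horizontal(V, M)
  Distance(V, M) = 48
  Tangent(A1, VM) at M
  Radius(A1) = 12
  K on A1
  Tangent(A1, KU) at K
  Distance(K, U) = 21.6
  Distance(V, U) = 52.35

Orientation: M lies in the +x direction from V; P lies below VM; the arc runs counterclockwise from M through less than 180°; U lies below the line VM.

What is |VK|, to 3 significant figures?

38.6

Checks: |PK| = 12.00 ✓; ∠(PK, KU) = 90.00° ✓; |KU| = 21.60 ✓; |VU| = 52.35 ✓.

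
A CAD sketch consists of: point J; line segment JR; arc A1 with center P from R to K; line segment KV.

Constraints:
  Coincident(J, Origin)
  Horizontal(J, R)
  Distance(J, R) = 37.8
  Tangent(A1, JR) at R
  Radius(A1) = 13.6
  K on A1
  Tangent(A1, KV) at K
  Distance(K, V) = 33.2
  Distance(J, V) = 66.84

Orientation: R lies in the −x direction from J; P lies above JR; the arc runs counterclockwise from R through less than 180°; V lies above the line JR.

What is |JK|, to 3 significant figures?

34.3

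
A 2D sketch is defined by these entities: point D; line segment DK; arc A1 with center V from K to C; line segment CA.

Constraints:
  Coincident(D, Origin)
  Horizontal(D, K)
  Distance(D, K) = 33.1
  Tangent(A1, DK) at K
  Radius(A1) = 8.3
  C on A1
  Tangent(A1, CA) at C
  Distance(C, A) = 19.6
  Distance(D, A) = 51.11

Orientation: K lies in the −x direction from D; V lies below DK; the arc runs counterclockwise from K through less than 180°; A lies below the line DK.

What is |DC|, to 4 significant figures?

42.01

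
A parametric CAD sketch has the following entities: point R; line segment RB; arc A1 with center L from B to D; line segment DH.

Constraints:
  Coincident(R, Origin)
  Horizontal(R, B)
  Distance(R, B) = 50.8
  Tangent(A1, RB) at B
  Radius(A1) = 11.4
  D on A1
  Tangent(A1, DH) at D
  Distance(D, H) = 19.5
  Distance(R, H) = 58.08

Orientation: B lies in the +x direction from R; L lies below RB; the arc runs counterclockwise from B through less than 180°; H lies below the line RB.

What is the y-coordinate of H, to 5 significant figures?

-33.714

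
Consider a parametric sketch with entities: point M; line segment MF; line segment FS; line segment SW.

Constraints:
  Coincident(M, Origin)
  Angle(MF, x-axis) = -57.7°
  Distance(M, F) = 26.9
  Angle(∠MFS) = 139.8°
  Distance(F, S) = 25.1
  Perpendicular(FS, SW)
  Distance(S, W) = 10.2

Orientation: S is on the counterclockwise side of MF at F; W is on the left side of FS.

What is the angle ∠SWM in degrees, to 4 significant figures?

98.92°

M is at the origin; MF runs at -57.7° with length 26.9, so F = 26.9·(cos -57.7°, sin -57.7°) = (14.37, -22.74). ∠MFS = 139.8°, so FS runs at -57.7° + (180° − 139.8°) = -17.50° from the x-axis; with |FS| = 25.1, S = F + 25.1·(cos -17.50°, sin -17.50°) = (38.31, -30.29). FS is perpendicular to SW; with |SW| = 10.2 on the left of FS, W = S + 10.2·(0.3007, 0.9537) = (41.38, -20.56). Then cos ∠SWM = WS·WM / (|WS||WM|), giving 98.92°.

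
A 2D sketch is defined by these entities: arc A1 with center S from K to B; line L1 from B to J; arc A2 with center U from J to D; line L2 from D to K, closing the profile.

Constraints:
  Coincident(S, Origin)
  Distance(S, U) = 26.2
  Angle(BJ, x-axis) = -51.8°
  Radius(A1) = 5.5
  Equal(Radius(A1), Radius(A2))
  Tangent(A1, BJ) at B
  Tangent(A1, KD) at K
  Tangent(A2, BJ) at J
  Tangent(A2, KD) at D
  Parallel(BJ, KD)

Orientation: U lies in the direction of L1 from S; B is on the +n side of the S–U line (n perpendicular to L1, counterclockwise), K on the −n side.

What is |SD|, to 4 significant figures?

26.77

The slot axis is L1's direction at -51.8°, so u = (cos -51.8°, sin -51.8°) = (0.6184, -0.7859) and n = (−sin -51.8°, cos -51.8°) = (0.7859, 0.6184). S is at the origin and U lies 26.2 along u from S, so U = 26.2·u = (16.20, -20.59). Tangency of A1 to both parallel lines with radius 5.5 puts B and K at S ± 5.5·n: B = (4.322, 3.401), K = (-4.322, -3.401). Equal radii place J and D the same way about U: J = U + 5.5·n = (20.52, -17.19), D = U − 5.5·n = (11.88, -23.99). Then |SD| = |D − S| = 26.77.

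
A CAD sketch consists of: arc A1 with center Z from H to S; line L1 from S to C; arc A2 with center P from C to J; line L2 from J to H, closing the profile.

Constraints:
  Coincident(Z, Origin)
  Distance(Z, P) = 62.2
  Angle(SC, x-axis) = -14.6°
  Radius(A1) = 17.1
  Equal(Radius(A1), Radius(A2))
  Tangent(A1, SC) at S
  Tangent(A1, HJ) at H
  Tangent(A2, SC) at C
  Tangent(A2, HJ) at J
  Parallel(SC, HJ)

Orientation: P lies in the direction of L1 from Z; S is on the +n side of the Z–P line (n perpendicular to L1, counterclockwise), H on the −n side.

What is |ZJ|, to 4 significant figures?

64.51

The slot axis is L1's direction at -14.6°, so u = (cos -14.6°, sin -14.6°) = (0.9677, -0.2521) and n = (−sin -14.6°, cos -14.6°) = (0.2521, 0.9677). Z is at the origin and P lies 62.2 along u from Z, so P = 62.2·u = (60.19, -15.68). Tangency of A1 to both parallel lines with radius 17.1 puts S and H at Z ± 17.1·n: S = (4.310, 16.55), H = (-4.310, -16.55). Equal radii place C and J the same way about P: C = P + 17.1·n = (64.50, 0.8691), J = P − 17.1·n = (55.88, -32.23). Then |ZJ| = |J − Z| = 64.51.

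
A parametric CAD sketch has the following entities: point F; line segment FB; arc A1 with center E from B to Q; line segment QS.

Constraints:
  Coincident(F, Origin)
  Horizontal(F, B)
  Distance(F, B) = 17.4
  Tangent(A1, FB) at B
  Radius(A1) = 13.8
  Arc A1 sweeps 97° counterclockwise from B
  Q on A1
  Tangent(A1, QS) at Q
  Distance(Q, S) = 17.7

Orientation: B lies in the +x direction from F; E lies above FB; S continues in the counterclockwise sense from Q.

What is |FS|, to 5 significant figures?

43.930

F is at the origin; FB is horizontal with |FB| = 17.4 and B on the +x side, so B = (17.400, 0.0000). A1 meets FB tangentially, so EB is at right angles to FB, so E = B + (0, 13.8) = (17.400, 13.800). On A1, B sits at bearing -90° from E; a 97° counterclockwise sweep puts Q at bearing 7°, so Q = E + 13.8·(cos 7°, sin 7°) = (31.097, 15.482). A1 meets QS tangentially, so EQ is at right angles to QS, so QS runs along (−sin 7°, cos 7°); with |QS| = 17.7, S = (28.940, 33.050). Then |FS| = |S − F| = 43.930.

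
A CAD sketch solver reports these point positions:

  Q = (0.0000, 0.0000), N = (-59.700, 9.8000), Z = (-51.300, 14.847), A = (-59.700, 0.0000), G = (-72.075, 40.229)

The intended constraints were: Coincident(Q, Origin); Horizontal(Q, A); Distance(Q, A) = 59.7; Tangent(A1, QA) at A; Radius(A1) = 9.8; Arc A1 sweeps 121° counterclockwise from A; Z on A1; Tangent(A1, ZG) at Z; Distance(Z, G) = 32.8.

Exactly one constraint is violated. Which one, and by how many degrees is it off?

Tangent(A1, ZG) at Z — off by 8.30°.

Q = (0.00, 0.00) ✓; Q.y = 0.00, A.y = 0.00 ✓; |QA| = 59.70 ✓; ∠(NA, AQ) = 90.00° ✓; |NA| = 9.800 ✓; bearing(N→Z) − bearing(N→A) = 121.0° ✓; |NZ| = 9.800 ✓; ∠(NZ, ZG) = 81.70° ✗; |ZG| = 32.80 ✓.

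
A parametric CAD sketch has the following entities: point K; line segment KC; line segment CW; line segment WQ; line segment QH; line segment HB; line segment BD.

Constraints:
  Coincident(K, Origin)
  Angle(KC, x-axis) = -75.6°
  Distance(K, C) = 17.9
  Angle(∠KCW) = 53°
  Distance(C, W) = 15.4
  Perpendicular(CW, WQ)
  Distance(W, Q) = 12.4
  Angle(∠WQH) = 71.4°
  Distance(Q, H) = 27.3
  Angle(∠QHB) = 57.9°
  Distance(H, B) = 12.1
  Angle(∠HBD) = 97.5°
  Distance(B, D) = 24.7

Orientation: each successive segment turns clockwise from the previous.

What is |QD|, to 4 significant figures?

1.588

K is at the origin; KC runs at -75.6° with length 17.9, so C = (4.452, -17.34). ∠KCW = 53.0° gives CW at 157.4° from the x-axis; with |CW| = 15.4, W = (-9.766, -11.42). The perpendicularity gives WQ at right angles to CW, so WQ runs at 67.40°; with |WQ| = 12.4, Q = (-5.001, 0.02832). ∠WQH = 71.4° gives QH at -41.20° from the x-axis; with |QH| = 27.3, H = (15.54, -17.95). ∠QHB = 57.9° gives HB at -163.3° from the x-axis; with |HB| = 12.1, B = (3.951, -21.43). ∠HBD = 97.5° gives BD at 114.2° from the x-axis; with |BD| = 24.7, D = (-6.174, 1.098). Then |QD| = |D − Q| = 1.588.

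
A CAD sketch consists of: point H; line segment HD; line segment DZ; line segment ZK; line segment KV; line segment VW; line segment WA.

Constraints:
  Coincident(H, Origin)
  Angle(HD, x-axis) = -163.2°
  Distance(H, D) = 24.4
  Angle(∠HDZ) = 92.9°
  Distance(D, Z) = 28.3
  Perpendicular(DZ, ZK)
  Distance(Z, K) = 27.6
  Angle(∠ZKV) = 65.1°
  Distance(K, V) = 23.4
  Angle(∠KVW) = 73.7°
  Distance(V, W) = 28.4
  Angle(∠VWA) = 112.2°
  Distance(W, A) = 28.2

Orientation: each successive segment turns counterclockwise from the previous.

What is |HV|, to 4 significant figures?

10.62

H is at the origin; HD runs at -163.2° with length 24.4, so D = (-23.36, -7.052). ∠HDZ = 92.9° gives DZ at -76.10° from the x-axis; with |DZ| = 28.3, Z = (-16.56, -34.52). DZ ⟂ ZK, so ZK runs at 13.90°; with |ZK| = 27.6, K = (10.23, -27.89). ∠ZKV = 65.1° gives KV at 128.8° from the x-axis; with |KV| = 23.4, V = (-4.431, -9.657). Then |HV| = |V − H| = 10.62.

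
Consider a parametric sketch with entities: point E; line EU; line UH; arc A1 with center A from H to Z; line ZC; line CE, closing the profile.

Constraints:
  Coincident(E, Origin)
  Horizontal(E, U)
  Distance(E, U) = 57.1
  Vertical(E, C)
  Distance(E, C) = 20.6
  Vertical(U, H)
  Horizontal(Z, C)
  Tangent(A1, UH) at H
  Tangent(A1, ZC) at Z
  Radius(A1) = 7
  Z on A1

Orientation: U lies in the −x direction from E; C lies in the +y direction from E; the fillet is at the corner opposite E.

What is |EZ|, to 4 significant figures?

54.17

The virtual corner opposite E is at (-57.10, 20.60). Tangency of A1 to UH means the radius AH is perpendicular to UH and A1 meets ZC tangentially, so AZ is at right angles to ZC, with radius 7.0, so the center A sits 7.0 in from both sides at A = (-50.10, 13.60). That places the tangent points at H = (-57.10, 13.60) on UH and Z = (-50.10, 20.60) on ZC. Then |EZ| = |Z − E| = 54.17.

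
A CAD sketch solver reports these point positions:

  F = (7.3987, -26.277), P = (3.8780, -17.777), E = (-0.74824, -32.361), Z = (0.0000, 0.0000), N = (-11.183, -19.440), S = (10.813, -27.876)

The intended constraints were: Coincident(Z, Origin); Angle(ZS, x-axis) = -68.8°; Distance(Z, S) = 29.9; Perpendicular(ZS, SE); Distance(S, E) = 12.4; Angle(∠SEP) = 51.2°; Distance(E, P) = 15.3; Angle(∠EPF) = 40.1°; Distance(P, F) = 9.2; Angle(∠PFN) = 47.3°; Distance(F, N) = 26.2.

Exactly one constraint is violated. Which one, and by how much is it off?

Distance(F, N) = 26.2 — off by 6.40.

Z = (0.00, 0.00) ✓; ZS at -68.80° ✓; |ZS| = 29.90 ✓; ∠(ZS, SE) = 90.00° ✓; |SE| = 12.40 ✓; ∠SEP = 51.20° ✓; |EP| = 15.30 ✓; ∠EPF = 40.10° ✓; |PF| = 9.200 ✓; ∠PFN = 47.30° ✓; |FN| = 19.80 ✗.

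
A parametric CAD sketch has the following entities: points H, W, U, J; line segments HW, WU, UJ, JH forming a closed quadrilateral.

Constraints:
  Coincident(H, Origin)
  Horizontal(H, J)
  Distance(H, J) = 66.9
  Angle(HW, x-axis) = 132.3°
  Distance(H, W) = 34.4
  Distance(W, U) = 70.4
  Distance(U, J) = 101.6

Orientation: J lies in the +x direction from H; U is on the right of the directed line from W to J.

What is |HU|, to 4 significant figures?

51.06

H is at the origin; H and J share the same y with |HJ| = 66.9 and J in +x, so J = (66.9, 0). HW runs at 132.3° with |HW| = 34.4, so W = (-23.15, 25.44). U is determined by |WU| = 70.4 and |UJ| = 101.6 together: it lies at the intersection of circle(W, 70.4) and circle(J, 101.6). With |WJ| = 93.58, the foot of the radical line on WJ is 18.11 from W and the perpendicular offset is √(70.4² − 18.11²) = 68.03. Taking the right-of-WJ solution: U = (-24.22, -44.95).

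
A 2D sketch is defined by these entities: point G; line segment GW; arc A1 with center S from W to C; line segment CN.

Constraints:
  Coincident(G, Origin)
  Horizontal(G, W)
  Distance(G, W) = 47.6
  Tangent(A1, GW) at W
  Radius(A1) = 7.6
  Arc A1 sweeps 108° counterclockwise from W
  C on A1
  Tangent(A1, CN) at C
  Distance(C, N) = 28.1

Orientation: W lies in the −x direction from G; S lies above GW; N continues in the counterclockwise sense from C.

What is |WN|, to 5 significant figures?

36.702

G is at the origin; GW is horizontal with |GW| = 47.6 and W on the −x side, so W = (-47.600, 0.0000). Since A1 is tangent to GW there, SW ⟂ GW, so S = W + (0, 7.6) = (-47.600, 7.6000). On A1, W sits at bearing -90° from S; a 108° counterclockwise sweep puts C at bearing 18°, so C = S + 7.6·(cos 18°, sin 18°) = (-40.372, 9.9485). Tangency of A1 to CN means the radius SC is perpendicular to CN, so CN runs along (−sin 18°, cos 18°); with |CN| = 28.1, N = (-49.055, 36.673). Then |WN| = |N − W| = 36.702.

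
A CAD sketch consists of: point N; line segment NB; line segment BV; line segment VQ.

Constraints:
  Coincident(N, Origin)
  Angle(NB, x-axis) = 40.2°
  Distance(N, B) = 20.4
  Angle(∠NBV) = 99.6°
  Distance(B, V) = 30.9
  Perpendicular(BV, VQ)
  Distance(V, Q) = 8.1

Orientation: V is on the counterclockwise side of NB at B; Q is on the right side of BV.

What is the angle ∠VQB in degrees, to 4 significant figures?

75.31°

N is at the origin; NB runs at 40.2° with length 20.4, so B = 20.4·(cos 40.2°, sin 40.2°) = (15.58, 13.17). ∠NBV = 99.6°, so BV runs at 40.2° + (180° − 99.6°) = 120.6° from the x-axis; with |BV| = 30.9, V = B + 30.9·(cos 120.6°, sin 120.6°) = (-0.1479, 39.76). BV is perpendicular to VQ; with |VQ| = 8.1 on the right of BV, Q = V + 8.1·(0.8607, 0.5090) = (6.824, 43.89). Then cos ∠VQB = QV·QB / (|QV||QB|), giving 75.31°.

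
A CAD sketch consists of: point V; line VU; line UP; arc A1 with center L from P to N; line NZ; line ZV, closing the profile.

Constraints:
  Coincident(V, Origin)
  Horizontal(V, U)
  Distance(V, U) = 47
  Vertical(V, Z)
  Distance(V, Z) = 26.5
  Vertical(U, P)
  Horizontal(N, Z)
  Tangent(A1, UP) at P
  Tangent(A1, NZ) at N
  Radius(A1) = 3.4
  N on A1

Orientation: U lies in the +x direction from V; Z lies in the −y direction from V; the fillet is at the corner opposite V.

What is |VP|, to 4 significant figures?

52.37

V is at the origin; VU is horizontal with |VU| = 47.0 and U on the +x side, so U = (47.00, 0.000). VZ is vertical with |VZ| = 26.5 and Z on the −y side, so Z = (0.000, -26.50). The virtual corner opposite V is at (47.00, -26.50). Tangency of A1 to UP means the radius LP is perpendicular to UP and the tangent condition forces LN to be normal to NZ, with radius 3.4, so the center L sits 3.4 in from both sides at L = (43.60, -23.10). That places the tangent points at P = (47.00, -23.10) on UP and N = (43.60, -26.50) on NZ. Then |VP| = |P − V| = 52.37.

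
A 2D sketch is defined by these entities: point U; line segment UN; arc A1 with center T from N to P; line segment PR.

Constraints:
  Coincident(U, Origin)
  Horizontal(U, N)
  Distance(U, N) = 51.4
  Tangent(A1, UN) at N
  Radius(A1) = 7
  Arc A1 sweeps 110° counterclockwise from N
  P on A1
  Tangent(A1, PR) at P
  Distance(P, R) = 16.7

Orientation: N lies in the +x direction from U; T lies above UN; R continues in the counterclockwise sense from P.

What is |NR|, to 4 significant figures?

25.10

U is at the origin; U and N share the same y with |UN| = 51.4 and N on the +x side, so N = (51.40, 0.000). A1 meets UN tangentially, so TN is at right angles to UN, so T = N + (0, 7) = (51.40, 7.000). On A1, N sits at bearing -90° from T; a 110° counterclockwise sweep puts P at bearing 20°, so P = T + 7.0·(cos 20°, sin 20°) = (57.98, 9.394). The tangent condition forces TP to be normal to PR, so PR runs along (−sin 20°, cos 20°); with |PR| = 16.7, R = (52.27, 25.09). Then |NR| = |R − N| = 25.10.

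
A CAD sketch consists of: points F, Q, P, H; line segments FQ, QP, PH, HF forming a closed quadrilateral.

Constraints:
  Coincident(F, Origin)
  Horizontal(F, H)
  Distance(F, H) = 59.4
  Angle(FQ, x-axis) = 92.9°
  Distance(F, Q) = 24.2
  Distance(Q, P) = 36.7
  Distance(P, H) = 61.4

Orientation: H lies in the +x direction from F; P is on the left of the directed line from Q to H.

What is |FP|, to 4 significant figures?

56.04

F is at the origin; FH is horizontal with |FH| = 59.4 and H in +x, so H = (59.4, 0). FQ runs at 92.9° with |FQ| = 24.2, so Q = (-1.224, 24.17). P is determined by |QP| = 36.7 and |PH| = 61.4 together: it lies at the intersection of circle(Q, 36.7) and circle(H, 61.4). With |QH| = 65.26, the foot of the radical line on QH is 14.07 from Q and the perpendicular offset is √(36.7² − 14.07²) = 33.90. Taking the left-of-QH solution: P = (24.40, 50.45).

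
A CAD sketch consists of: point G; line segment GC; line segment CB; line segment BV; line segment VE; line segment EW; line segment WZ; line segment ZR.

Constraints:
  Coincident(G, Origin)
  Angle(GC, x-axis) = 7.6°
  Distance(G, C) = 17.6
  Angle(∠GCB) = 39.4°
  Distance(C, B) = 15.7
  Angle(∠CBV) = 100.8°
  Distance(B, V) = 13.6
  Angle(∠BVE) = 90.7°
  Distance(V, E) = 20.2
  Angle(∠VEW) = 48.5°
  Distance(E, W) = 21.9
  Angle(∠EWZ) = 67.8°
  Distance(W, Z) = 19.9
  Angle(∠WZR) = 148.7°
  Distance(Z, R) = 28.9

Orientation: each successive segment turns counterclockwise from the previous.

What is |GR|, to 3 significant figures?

33.6

G is at the origin; GC runs at 7.6° with length 17.6, so C = (17.4, 2.33). ∠GCB = 39.4° gives CB at 148° from the x-axis; with |CB| = 15.7, B = (4.10, 10.6). ∠CBV = 100.8° gives BV at -133° from the x-axis; with |BV| = 13.6, V = (-5.10, 0.590). ∠BVE = 90.7° gives VE at -43.3° from the x-axis; with |VE| = 20.2, E = (9.60, -13.3). ∠VEW = 48.5° gives EW at 88.2° from the x-axis; with |EW| = 21.9, W = (10.3, 8.63). ∠EWZ = 67.8° gives WZ at -160° from the x-axis; with |WZ| = 19.9, Z = (-8.37, 1.69). ∠WZR = 148.7° gives ZR at -128° from the x-axis; with |ZR| = 28.9, R = (-26.3, -21.0). Then |GR| = |R − G| = 33.6.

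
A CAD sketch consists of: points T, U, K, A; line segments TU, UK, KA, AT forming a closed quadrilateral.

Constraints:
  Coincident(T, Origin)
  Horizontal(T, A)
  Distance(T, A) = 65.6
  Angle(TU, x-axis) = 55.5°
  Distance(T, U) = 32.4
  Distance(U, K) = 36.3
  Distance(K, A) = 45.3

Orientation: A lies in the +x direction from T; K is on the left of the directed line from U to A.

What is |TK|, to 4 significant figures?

66.50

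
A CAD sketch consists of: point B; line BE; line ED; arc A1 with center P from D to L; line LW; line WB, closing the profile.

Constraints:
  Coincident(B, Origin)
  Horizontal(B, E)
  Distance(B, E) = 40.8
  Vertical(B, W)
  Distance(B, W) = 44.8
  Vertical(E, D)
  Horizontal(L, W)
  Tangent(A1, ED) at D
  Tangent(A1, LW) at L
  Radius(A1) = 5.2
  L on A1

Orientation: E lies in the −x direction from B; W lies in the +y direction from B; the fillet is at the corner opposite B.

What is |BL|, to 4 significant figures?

57.22

The virtual corner opposite B is at (-40.80, 44.80). A1 meets ED tangentially, so PD is at right angles to ED and A1 meets LW tangentially, so PL is at right angles to LW, with radius 5.2, so the center P sits 5.2 in from both sides at P = (-35.60, 39.60). That places the tangent points at D = (-40.80, 39.60) on ED and L = (-35.60, 44.80) on LW. Then |BL| = |L − B| = 57.22.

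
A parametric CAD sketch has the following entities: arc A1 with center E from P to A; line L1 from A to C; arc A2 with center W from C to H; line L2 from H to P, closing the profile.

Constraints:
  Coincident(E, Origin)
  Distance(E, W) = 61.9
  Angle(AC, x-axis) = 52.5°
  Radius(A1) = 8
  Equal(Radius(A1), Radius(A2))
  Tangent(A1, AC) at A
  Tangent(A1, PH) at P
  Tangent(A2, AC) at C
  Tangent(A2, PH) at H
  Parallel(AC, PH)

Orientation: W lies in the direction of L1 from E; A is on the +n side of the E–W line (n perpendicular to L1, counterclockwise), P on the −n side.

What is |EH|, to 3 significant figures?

62.4

The slot axis is L1's direction at 52.5°, so u = (cos 52.5°, sin 52.5°) = (0.609, 0.793) and n = (−sin 52.5°, cos 52.5°) = (-0.793, 0.609). E is at the origin and W lies 61.9 along u from E, so W = 61.9·u = (37.7, 49.1). Tangency of A1 to both parallel lines with radius 8.0 puts A and P at E ± 8.0·n: A = (-6.35, 4.87), P = (6.35, -4.87). Equal radii place C and H the same way about W: C = W + 8.0·n = (31.3, 54.0), H = W − 8.0·n = (44.0, 44.2). Then |EH| = |H − E| = 62.4.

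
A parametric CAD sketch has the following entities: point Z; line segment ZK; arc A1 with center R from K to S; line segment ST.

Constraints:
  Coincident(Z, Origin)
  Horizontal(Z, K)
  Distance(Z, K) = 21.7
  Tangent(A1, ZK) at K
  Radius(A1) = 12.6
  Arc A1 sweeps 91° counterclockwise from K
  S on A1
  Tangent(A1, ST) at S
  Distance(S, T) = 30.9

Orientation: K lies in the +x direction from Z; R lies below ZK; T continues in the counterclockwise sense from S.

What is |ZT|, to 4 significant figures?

44.77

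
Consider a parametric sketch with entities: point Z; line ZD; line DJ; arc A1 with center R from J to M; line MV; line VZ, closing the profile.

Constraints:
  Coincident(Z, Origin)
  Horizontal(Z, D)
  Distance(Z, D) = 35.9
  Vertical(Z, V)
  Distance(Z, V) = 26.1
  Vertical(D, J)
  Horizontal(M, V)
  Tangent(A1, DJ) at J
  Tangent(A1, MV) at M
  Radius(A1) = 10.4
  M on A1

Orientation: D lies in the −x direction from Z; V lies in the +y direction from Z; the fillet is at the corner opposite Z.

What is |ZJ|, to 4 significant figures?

39.18

Z is at the origin; Z and D share the same y with |ZD| = 35.9 and D on the −x side, so D = (-35.90, 0.000). ZV is vertical with |ZV| = 26.1 and V on the +y side, so V = (0.000, 26.10). The virtual corner opposite Z is at (-35.90, 26.10). Tangency of A1 to DJ means the radius RJ is perpendicular to DJ and the tangent condition forces RM to be normal to MV, with radius 10.4, so the center R sits 10.4 in from both sides at R = (-25.50, 15.70). That places the tangent points at J = (-35.90, 15.70) on DJ and M = (-25.50, 26.10) on MV. Then |ZJ| = |J − Z| = 39.18.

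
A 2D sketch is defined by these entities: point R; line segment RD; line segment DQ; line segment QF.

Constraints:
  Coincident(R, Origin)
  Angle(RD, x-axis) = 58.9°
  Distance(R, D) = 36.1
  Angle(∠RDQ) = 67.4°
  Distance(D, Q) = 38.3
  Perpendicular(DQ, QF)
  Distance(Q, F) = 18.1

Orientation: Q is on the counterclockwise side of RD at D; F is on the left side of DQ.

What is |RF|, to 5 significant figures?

28.785

R is at the origin; RD runs at 58.9° with length 36.1, so D = 36.1·(cos 58.9°, sin 58.9°) = (18.647, 30.911). ∠RDQ = 67.4°, so DQ runs at 58.9° + (180° − 67.4°) = 171.50° from the x-axis; with |DQ| = 38.3, Q = D + 38.3·(cos 171.50°, sin 171.50°) = (-19.232, 36.572). DQ is perpendicular to QF; with |QF| = 18.1 on the left of DQ, F = Q + 18.1·(-0.14781, -0.98902) = (-21.908, 18.671). Then |RF| = |F − R| = 28.785.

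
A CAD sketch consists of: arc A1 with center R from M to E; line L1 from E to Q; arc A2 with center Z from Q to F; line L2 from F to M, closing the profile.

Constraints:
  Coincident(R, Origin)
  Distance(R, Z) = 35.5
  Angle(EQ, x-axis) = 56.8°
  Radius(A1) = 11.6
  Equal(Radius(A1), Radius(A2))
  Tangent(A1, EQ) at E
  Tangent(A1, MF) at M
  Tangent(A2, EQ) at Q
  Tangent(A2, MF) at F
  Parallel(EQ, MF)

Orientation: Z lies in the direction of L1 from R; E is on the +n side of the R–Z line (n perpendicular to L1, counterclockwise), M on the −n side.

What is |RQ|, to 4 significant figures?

37.35

The slot axis is L1's direction at 56.8°, so u = (cos 56.8°, sin 56.8°) = (0.5476, 0.8368) and n = (−sin 56.8°, cos 56.8°) = (-0.8368, 0.5476). R is at the origin and Z lies 35.5 along u from R, so Z = 35.5·u = (19.44, 29.71). Tangency of A1 to both parallel lines with radius 11.6 puts E and M at R ± 11.6·n: E = (-9.706, 6.352), M = (9.706, -6.352). Equal radii place Q and F the same way about Z: Q = Z + 11.6·n = (9.732, 36.06), F = Z − 11.6·n = (29.14, 23.35). Then |RQ| = |Q − R| = 37.35.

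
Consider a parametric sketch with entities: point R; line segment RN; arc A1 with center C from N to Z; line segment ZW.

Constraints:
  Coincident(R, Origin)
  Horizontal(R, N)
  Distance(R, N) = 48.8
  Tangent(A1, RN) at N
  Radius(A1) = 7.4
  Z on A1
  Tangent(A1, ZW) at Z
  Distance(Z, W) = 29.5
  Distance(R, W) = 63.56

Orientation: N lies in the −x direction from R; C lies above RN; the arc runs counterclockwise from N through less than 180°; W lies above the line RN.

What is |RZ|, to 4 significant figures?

42.91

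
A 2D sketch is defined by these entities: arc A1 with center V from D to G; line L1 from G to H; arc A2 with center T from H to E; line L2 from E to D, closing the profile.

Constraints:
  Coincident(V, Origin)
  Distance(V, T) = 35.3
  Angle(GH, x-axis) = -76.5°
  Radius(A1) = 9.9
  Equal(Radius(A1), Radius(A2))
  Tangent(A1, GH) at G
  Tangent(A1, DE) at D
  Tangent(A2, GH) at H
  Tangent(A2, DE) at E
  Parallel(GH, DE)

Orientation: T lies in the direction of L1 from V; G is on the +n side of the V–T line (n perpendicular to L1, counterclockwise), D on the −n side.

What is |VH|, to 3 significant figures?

36.7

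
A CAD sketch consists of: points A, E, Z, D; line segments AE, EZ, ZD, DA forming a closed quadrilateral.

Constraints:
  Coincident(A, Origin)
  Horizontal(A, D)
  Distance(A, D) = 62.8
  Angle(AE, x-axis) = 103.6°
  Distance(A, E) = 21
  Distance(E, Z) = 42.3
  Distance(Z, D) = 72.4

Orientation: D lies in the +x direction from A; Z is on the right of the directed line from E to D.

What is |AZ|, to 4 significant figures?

22.74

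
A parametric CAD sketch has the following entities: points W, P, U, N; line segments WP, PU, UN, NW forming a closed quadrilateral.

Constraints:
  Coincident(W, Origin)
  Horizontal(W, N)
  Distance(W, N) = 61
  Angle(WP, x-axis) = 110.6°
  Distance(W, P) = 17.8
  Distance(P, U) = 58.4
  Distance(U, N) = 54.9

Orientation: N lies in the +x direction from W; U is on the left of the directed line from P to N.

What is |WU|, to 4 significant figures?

65.45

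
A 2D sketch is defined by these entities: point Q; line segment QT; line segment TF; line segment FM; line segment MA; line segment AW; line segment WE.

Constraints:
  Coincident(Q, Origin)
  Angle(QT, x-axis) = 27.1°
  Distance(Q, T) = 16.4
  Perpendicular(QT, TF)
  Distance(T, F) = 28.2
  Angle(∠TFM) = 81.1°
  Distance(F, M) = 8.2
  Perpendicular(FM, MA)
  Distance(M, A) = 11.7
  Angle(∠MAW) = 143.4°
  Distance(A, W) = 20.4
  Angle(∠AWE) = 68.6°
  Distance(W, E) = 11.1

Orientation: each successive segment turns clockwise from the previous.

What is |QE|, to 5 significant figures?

31.131

Q is at the origin; QT runs at 27.1° with length 16.4, so T = (14.599, 7.4709). QT is perpendicular to TF, so TF runs at -62.900°; with |TF| = 28.2, F = (27.446, -17.633). ∠TFM = 81.1° gives FM at -161.80° from the x-axis; with |FM| = 8.2, M = (19.656, -20.194). FM ⟂ MA, so MA runs at 108.20°; with |MA| = 11.7, A = (16.002, -9.0795). ∠MAW = 143.4° gives AW at 71.600° from the x-axis; with |AW| = 20.4, W = (22.441, 10.278). ∠AWE = 68.6° gives WE at -39.800° from the x-axis; with |WE| = 11.1, E = (30.969, 3.1723). Then |QE| = |E − Q| = 31.131.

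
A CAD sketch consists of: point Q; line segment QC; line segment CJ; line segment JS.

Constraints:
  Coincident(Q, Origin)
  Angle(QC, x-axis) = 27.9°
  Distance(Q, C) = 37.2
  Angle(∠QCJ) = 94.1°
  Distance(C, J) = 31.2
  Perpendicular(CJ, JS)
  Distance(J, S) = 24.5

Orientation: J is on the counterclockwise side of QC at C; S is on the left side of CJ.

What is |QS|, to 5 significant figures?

36.130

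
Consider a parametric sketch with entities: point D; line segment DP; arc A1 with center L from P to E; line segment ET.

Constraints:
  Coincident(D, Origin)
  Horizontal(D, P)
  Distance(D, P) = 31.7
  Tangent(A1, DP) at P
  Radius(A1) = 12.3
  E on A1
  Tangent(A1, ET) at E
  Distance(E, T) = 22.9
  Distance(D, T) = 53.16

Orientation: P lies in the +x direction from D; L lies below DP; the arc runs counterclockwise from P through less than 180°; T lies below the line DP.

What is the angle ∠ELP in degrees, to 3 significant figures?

131°

D is at the origin; DP is horizontal with |DP| = 31.7 and P on the +x side, so P = (31.7, 0.00). Since A1 is tangent to DP there, LP ⟂ DP, so L = P + (0, -12.3) = (31.7, -12.3). Since LE ⟂ ET (tangency), |LT| = √(12.3² + 22.9²) = 26.0 regardless of where E sits on A1. So T lies on both circle(D, 53.16) and circle(L, 26.0); the below-DP intersection is T = (37.6, -37.6). E is the foot of the tangent from T: E = (22.5, -20.4).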